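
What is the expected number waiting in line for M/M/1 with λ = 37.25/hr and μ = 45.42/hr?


ρ = 37.25/45.42 = 0.8201
Lq = ρ²/(1−ρ) = 0.6726/0.1799 = 3.7392

Final: 3.7392


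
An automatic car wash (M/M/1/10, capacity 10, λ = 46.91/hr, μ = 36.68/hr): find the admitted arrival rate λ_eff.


ρ = 1.2789; P_K = (1−ρ)ρ^10/(1−ρ^11) = 0.233689
λ_eff = λ(1 − P_K) = 46.91·(1 − 0.233689) = 46.91·0.766311 = 35.9477 /hr

Final: 35.9477 /hr


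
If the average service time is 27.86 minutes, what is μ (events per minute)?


μ = 1/(service time) in consistent units.
1 minute = 1 min, so μ = 1/27.86 = 0.03589 per minute

Final: 0.03589 /min


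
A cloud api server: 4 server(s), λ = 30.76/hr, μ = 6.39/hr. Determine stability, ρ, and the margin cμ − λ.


Total capacity cμ = 4·6.39 = 25.56/hr
ρ = λ/(cμ) = 30.76/25.56 = 1.2034
Stable ⇔ ρ < 1: NO
Spare capacity = cμ − λ = 25.56 − 30.76 = -5.20/hr

Final: ρ = 1.2034; unstable; margin = -5.20/hr


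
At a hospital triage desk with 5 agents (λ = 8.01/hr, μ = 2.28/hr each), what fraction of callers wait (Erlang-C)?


a = λ/μ = 3.5132; ρ = a/5 = 0.7026
P₀ = 0.025474 (from M/M/c formula)
C(c,a) = [a^c/(c!(1−ρ))]·P₀ = [535.16579/(120·0.2974)]·0.025474
= 14.99727·0.025474 = 0.382043

Final: 0.382043


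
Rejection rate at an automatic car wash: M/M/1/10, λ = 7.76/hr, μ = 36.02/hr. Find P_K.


ρ = λ/μ = 7.76/36.02 = 0.2154
P_K = (1−ρ)ρ^K/(1−ρ^(K+1)) = (0.7846·0.0000002154)/(1 − 0.00000004640)
= 0.0000001690/1.000000 = 0.0000001690

Final: 0.0000001690


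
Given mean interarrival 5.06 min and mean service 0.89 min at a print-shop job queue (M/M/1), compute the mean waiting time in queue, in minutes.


λ = 60/5.06 = 11.8577 /hr
μ = 60/0.89 = 67.4157 /hr
ρ = λ/μ = 11.8577/67.4157 = 0.1759
Wq = ρ/(μ−λ) = 0.1759/(67.4157−11.8577) = 0.003166 hr
In minutes: 0.003166·60 = 0.1900 min

Final: 0.1900 min


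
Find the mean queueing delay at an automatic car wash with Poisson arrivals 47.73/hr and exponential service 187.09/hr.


ρ = 47.73/187.09 = 0.2551
Wq = ρ/(μ−λ) = 0.2551/(187.09 − 47.73) = 0.2551/139.36 = 0.001831 hr

Final: 0.001831 hr


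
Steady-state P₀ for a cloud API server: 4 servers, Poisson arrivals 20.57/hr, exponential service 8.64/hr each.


a = λ/μ = 20.57/8.64 = 2.3808; ρ = a/c = 0.5952
Σ_{k=0}^{3} a^k/k! (terms k=0..3) = 1.00000 + 2.38079 + 2.83407 + 2.24911 = 8.46397
Tail: a^4/(4!(1−ρ)) = 32.12789/(24·0.4048) = 3.30695
P₀ = 1/(8.46397 + 3.30695) = 1/11.77091 = 0.084955

Final: 0.084955


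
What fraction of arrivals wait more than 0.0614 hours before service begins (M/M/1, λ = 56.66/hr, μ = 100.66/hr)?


ρ = 56.66/100.66 = 0.5629
P(Wq > t) = ρ·e^{−(μ−λ)t} = 0.5629·e^{−2.7016}
= 0.5629·0.067098 = 0.037768

Final: 0.037768


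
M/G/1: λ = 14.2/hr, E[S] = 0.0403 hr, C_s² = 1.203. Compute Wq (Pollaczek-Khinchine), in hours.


ρ = λ·E[S] = 14.2·0.0403 = 0.5723
E[S²] = E[S]²(1+C_s²) = 0.0403²·(1+1.203) = 0.003578
Wq = λ·E[S²]/(2(1−ρ)) = 14.2·0.003578/(2·0.4277) = 0.05939 hr

Final: 0.05939 hr


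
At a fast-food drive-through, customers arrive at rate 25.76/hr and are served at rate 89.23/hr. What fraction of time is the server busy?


ρ = λ/μ = 25.76/89.23 = 0.2887

Final: 0.2887


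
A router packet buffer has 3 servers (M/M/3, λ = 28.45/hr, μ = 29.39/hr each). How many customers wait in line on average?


a = λ/μ = 0.9680; ρ = a/3 = 0.3227
P₀ = 0.375976
Lq = P₀·a^c·ρ / (c!·(1−ρ)²) = 0.375976·0.90709·0.3227/(6·0.45877)
= 0.03998

Final: 0.03998


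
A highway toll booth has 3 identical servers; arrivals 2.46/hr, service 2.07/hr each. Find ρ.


ρ = λ/(cμ) = 2.46/(3·2.07) = 2.46/6.21 = 0.3961

Final: 0.3961


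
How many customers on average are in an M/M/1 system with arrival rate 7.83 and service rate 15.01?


ρ = λ/μ = 7.83/15.01 = 0.5217
L = ρ/(1−ρ) = 0.5217/(1 − 0.5217) = 0.5217/0.4783 = 1.0905

Final: 1.0905


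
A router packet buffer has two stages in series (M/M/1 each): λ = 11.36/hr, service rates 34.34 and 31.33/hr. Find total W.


Each node sees arrival rate λ = 11.36/hr (tandem ⇒ throughput preserved).
W₁ = 1/(μ₁−λ) = 1/(34.34−11.36) = 0.04352 hr
W₂ = 1/(μ₂−λ) = 1/(31.33−11.36) = 0.05008 hr
W_total = W₁ + W₂ = 0.04352 + 0.05008 = 0.09359 hr

Final: 0.09359 hr


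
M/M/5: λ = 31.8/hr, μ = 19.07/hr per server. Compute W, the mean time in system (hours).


a = 1.6675; ρ = 0.3335; P₀ = 0.188179
Lq = P₀·a^c·ρ/(c!(1−ρ)²) = 0.01518
Wq = Lq/λ = 0.01518/31.8 = 0.0004774 hr
W = Wq + 1/μ = 0.0004774 + 0.05244 = 0.05292 hr

Final: 0.05292 hr


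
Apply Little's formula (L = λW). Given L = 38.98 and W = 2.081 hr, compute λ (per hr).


λ = L/W = 38.98/2.081 = 18.7314 /hr

Final: 18.7314 /hr


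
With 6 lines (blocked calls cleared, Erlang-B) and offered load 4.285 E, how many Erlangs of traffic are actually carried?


B(6,4.285) = 0.138086 (Erlang-B)
Carried load = a(1 − B) = 4.285·(1 − 0.138086) = 4.285·0.861914 = 3.6933 E

Final: 3.6933 Erlangs


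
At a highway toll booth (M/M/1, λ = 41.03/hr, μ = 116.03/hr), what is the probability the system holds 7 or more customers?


ρ = 41.03/116.03 = 0.3536
P(N ≥ n) = ρ^n = 0.3536^7 = 0.0006914

Final: 0.0006914


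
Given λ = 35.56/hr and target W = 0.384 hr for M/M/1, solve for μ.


W = 1/(μ−λ) ⇒ μ − λ = 1/W = 1/0.384 = 2.6042
μ = λ + 1/W = 35.56 + 2.6042 = 38.1642 per hr

Final: 38.1642 /hr


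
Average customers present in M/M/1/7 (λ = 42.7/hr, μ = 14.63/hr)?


ρ = 42.7/14.63 = 2.9187
L = ρ[1 − (K+1)ρ^K + Kρ^(K+1)] / [(1−ρ)(1−ρ^(K+1))]
Numerator: 2.9187·(1 − 8·1804.200681 + 7·5265.848876) = 65460.695600
Denominator: (-1.9187)·(-5264.848876) = 10101.456456
L = 65460.695600/10101.456456 = 6.4803

Final: 6.4803


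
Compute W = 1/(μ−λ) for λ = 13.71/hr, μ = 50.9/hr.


W = 1/(μ−λ) = 1/(50.9 − 13.71) = 1/37.19 = 0.02689 hr

Final: 0.02689 hr


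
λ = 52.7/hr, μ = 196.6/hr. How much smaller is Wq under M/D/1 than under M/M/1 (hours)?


ρ = 52.7/196.6 = 0.2681
Wq(M/M/1) = ρ/(μ−λ) = 0.2681/143.90 = 0.001863 hr
Wq(M/D/1) = ρ/(2(μ−λ)) = 0.0009314 hr
Savings = 0.001863 − 0.0009314 = 0.0009314 hr

Final: 0.0009314 hr


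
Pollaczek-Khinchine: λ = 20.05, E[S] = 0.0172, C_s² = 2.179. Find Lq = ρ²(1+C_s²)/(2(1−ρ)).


ρ = λ·E[S] = 20.05·0.0172 = 0.3449
Lq = ρ²(1+C_s²)/(2(1−ρ)) = 0.1189·(1+2.179)/(2·0.6551)
= 0.1189·3.1790/1.3103 = 0.28854

Final: 0.28854


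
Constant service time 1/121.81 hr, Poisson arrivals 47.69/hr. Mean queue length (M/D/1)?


ρ = 47.69/121.81 = 0.3915
M/D/1: Lq = ρ²/(2(1−ρ)) = 0.1533/(2·0.6085) = 0.12595

Final: 0.12595


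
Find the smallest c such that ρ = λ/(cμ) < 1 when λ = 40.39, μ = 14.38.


Stability requires cμ > λ ⇔ c > λ/μ.
λ/μ = 40.39/14.38 = 2.8088
Minimum integer c = ⌊2.8088⌋ + 1 = 3
Check: 3·14.38 = 43.14 > 40.39, while 2·14.38 = 28.76 ≤ 40.39

Final: 3 servers


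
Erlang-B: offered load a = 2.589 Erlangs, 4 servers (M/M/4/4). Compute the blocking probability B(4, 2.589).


B(c,a) = (a^c/c!) / Σ_{k=0}^{c} a^k/k!
a^4/4! = 1.872048
Σ terms (k=0..4): 1.00000 + 2.58900 + 3.35146 + 2.89231 + 1.87205 = 11.704819
B = 1.872048/11.704819 = 0.159938

Final: 0.159938


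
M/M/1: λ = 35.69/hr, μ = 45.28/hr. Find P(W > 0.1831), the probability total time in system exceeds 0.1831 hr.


W ~ Exponential(μ−λ) for M/M/1.
μ − λ = 45.28 − 35.69 = 9.5900
P(W > t) = e^{−(μ−λ)t} = e^{−1.7559} = 0.172747

Final: 0.172747


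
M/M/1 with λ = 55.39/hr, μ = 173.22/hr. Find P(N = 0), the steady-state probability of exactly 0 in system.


ρ = 55.39/173.22 = 0.3198
P_n = (1−ρ)·ρ^n = (1 − 0.3198)·0.3198^0 = 0.6802·1.000000 = 0.680233

Final: 0.680233


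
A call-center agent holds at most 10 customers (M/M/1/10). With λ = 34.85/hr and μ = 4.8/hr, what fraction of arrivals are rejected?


ρ = λ/μ = 34.85/4.8 = 7.2604
P_K = (1−ρ)ρ^K/(1−ρ^(K+1)) = (-6.2604·407019719.432338)/(1 − 2955132754.628536)
= -2548113035.196198/-2955132753.628536 = 0.862267

Final: 0.862267


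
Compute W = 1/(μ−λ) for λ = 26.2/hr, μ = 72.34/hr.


W = 1/(μ−λ) = 1/(72.34 − 26.2) = 1/46.14 = 0.02167 hr

Final: 0.02167 hr


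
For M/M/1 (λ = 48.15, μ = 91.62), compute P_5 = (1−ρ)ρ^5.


ρ = 48.15/91.62 = 0.5255
P_n = (1−ρ)·ρ^n = (1 − 0.5255)·0.5255^5 = 0.4745·0.040089 = 0.019021

Final: 0.019021


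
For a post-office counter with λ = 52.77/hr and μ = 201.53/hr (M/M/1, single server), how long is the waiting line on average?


ρ = 52.77/201.53 = 0.2618
Lq = ρ²/(1−ρ) = 0.06856/0.7382 = 0.09289

Final: 0.09289


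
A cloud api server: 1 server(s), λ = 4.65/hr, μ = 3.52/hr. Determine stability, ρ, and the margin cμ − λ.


Total capacity cμ = 1·3.52 = 3.52/hr
ρ = λ/(cμ) = 4.65/3.52 = 1.3210
Stable ⇔ ρ < 1: NO
Spare capacity = cμ − λ = 3.52 − 4.65 = -1.13/hr

Final: ρ = 1.3210; unstable; margin = -1.13/hr


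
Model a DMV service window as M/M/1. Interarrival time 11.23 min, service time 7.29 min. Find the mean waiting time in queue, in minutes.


λ = 60/11.23 = 5.3428 /hr
μ = 60/7.29 = 8.2305 /hr
ρ = λ/μ = 5.3428/8.2305 = 0.6492
Wq = ρ/(μ−λ) = 0.6492/(8.2305−5.3428) = 0.22481 hr
In minutes: 0.22481·60 = 13.488 min

Final: 13.488 min


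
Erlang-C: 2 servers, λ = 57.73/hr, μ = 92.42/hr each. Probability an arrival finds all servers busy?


a = λ/μ = 0.6246; ρ = a/2 = 0.3123
P₀ = 0.524014 (from M/M/c formula)
C(c,a) = [a^c/(c!(1−ρ))]·P₀ = [0.39019/(2·0.6877)]·0.524014
= 0.28370·0.524014 = 0.148662

Final: 0.148662


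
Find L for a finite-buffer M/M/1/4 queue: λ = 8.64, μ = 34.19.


ρ = 8.64/34.19 = 0.2527
L = ρ[1 − (K+1)ρ^K + Kρ^(K+1)] / [(1−ρ)(1−ρ^(K+1))]
Numerator: 0.2527·(1 − 5·0.004078 + 4·0.001031) = 0.248594
Denominator: (0.7473)·(0.998969) = 0.746524
L = 0.248594/0.746524 = 0.3330

Final: 0.3330


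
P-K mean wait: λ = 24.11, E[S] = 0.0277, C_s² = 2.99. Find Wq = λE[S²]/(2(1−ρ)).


ρ = λ·E[S] = 24.11·0.0277 = 0.6678
E[S²] = E[S]²(1+C_s²) = 0.0277²·(1+2.99) = 0.003061
Wq = λ·E[S²]/(2(1−ρ)) = 24.11·0.003061/(2·0.3322) = 0.11111 hr

Final: 0.11111 hr


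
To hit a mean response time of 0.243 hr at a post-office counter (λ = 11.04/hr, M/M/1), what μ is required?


W = 1/(μ−λ) ⇒ μ − λ = 1/W = 1/0.243 = 4.1152
μ = λ + 1/W = 11.04 + 4.1152 = 15.1552 per hr

Final: 15.1552 /hr


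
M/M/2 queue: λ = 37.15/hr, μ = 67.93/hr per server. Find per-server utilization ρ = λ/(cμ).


ρ = λ/(cμ) = 37.15/(2·67.93) = 37.15/135.86 = 0.2734

Final: 0.2734


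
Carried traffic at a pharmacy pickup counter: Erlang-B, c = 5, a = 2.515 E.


B(5,2.515) = 0.070853 (Erlang-B)
Carried load = a(1 − B) = 2.515·(1 − 0.070853) = 2.515·0.929147 = 2.3368 E

Final: 2.3368 Erlangs


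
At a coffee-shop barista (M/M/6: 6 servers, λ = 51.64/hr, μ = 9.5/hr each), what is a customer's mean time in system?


a = 5.4358; ρ = 0.9060; P₀ = 0.001980
Lq = P₀·a^c·ρ/(c!(1−ρ)²) = 7.27015
Wq = Lq/λ = 7.27015/51.64 = 0.14079 hr
W = Wq + 1/μ = 0.14079 + 0.10526 = 0.24605 hr

Final: 0.24605 hr


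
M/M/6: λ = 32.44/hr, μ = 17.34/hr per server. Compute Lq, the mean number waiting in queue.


a = λ/μ = 1.8708; ρ = a/6 = 0.3118
P₀ = 0.153846
Lq = P₀·a^c·ρ / (c!·(1−ρ)²) = 0.153846·42.87366·0.3118/(720·0.47361)
= 0.006031

Final: 0.006031


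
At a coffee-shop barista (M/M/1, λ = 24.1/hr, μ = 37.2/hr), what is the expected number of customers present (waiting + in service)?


ρ = λ/μ = 24.1/37.2 = 0.6478
L = ρ/(1−ρ) = 0.6478/(1 − 0.6478) = 0.6478/0.3522 = 1.8397

Final: 1.8397


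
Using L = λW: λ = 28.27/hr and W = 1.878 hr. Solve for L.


L = λW = 28.27·1.878 = 53.0911

Final: 53.0911


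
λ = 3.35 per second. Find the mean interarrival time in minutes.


Mean interarrival time = 1/λ = 1/3.35 second = 0.29851 second
In minutes: 0.29851 × 0.0166667 = 0.004975 min

Final: 0.004975 min


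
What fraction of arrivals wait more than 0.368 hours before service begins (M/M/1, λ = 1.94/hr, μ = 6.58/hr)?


ρ = 1.94/6.58 = 0.2948
P(Wq > t) = ρ·e^{−(μ−λ)t} = 0.2948·e^{−1.7075}
= 0.2948·0.181315 = 0.053458

Final: 0.053458


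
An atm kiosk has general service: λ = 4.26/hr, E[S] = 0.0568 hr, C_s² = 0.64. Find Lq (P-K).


ρ = λ·E[S] = 4.26·0.0568 = 0.2420
Lq = ρ²(1+C_s²)/(2(1−ρ)) = 0.05855·(1+0.64)/(2·0.7580)
= 0.05855·1.6400/1.5161 = 0.06333

Final: 0.06333


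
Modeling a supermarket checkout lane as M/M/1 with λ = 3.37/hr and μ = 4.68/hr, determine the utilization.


ρ = λ/μ = 3.37/4.68 = 0.7201

Final: 0.7201


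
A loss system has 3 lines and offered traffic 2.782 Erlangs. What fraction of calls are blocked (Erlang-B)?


B(c,a) = (a^c/c!) / Σ_{k=0}^{c} a^k/k!
a^3/3! = 3.588559
Σ terms (k=0..3): 1.00000 + 2.78200 + 3.86976 + 3.58856 = 11.240321
B = 3.588559/11.240321 = 0.319258

Final: 0.319258


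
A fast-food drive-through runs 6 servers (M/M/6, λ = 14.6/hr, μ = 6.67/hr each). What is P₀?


a = λ/μ = 14.6/6.67 = 2.1889; ρ = a/c = 0.3648
Σ_{k=0}^{5} a^k/k! (terms k=0..5) = 1.00000 + 2.18891 + 2.39565 + 1.74795 + 0.95653 + 0.41875 = 8.70779
Tail: a^6/(6!(1−ρ)) = 109.99226/(720·0.6352) = 0.24051
P₀ = 1/(8.70779 + 0.24051) = 1/8.94830 = 0.111753

Final: 0.111753


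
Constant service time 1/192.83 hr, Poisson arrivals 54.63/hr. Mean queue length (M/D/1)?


ρ = 54.63/192.83 = 0.2833
M/D/1: Lq = ρ²/(2(1−ρ)) = 0.08026/(2·0.7167) = 0.05600

Final: 0.05600


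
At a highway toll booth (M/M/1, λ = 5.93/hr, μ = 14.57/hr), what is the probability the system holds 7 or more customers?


ρ = 5.93/14.57 = 0.4070
P(N ≥ n) = ρ^n = 0.4070^7 = 0.001850

Final: 0.001850


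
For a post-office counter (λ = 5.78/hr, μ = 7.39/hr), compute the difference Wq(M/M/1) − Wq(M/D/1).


ρ = 5.78/7.39 = 0.7821
Wq(M/M/1) = ρ/(μ−λ) = 0.7821/1.61 = 0.48580 hr
Wq(M/D/1) = ρ/(2(μ−λ)) = 0.24290 hr
Savings = 0.48580 − 0.24290 = 0.24290 hr

Final: 0.24290 hr


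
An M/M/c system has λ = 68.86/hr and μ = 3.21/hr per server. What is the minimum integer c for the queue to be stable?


Stability requires cμ > λ ⇔ c > λ/μ.
λ/μ = 68.86/3.21 = 21.4517
Minimum integer c = ⌊21.4517⌋ + 1 = 22
Check: 22·3.21 = 70.62 > 68.86, while 21·3.21 = 67.41 ≤ 68.86

Final: 22 servers


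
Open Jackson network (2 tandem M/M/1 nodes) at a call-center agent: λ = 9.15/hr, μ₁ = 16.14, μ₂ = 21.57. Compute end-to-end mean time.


Each node sees arrival rate λ = 9.15/hr (tandem ⇒ throughput preserved).
W₁ = 1/(μ₁−λ) = 1/(16.14−9.15) = 0.14306 hr
W₂ = 1/(μ₂−λ) = 1/(21.57−9.15) = 0.08052 hr
W_total = W₁ + W₂ = 0.14306 + 0.08052 = 0.22358 hr

Final: 0.22358 hr


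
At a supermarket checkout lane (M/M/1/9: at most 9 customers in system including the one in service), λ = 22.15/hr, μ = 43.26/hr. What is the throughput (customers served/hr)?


ρ = 0.5120; P_K = (1−ρ)ρ^9/(1−ρ^10) = 0.001182
λ_eff = λ(1 − P_K) = 22.15·(1 − 0.001182) = 22.15·0.998818 = 22.1238 /hr

Final: 22.1238 /hr


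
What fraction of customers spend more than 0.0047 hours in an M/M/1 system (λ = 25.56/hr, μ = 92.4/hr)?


W ~ Exponential(μ−λ) for M/M/1.
μ − λ = 92.4 − 25.56 = 66.8400
P(W > t) = e^{−(μ−λ)t} = e^{−0.3141} = 0.730411

Final: 0.730411


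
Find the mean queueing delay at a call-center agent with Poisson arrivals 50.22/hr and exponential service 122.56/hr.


ρ = 50.22/122.56 = 0.4098
Wq = ρ/(μ−λ) = 0.4098/(122.56 − 50.22) = 0.4098/72.34 = 0.005664 hr

Final: 0.005664 hr


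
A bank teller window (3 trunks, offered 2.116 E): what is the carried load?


B(3,2.116) = 0.227733 (Erlang-B)
Carried load = a(1 − B) = 2.116·(1 − 0.227733) = 2.116·0.772267 = 1.6341 E

Final: 1.6341 Erlangs


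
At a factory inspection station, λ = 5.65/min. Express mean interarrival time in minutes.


Mean interarrival time = 1/λ = 1/5.65 minute = 0.17699 minute
In minutes: 0.17699 × 1 = 0.1770 min

Final: 0.1770 min


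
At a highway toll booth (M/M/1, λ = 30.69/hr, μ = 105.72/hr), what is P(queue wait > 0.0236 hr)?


ρ = 30.69/105.72 = 0.2903
P(Wq > t) = ρ·e^{−(μ−λ)t} = 0.2903·e^{−1.7707}
= 0.2903·0.170212 = 0.049412

Final: 0.049412


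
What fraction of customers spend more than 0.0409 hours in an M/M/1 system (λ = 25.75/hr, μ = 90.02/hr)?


W ~ Exponential(μ−λ) for M/M/1.
μ − λ = 90.02 − 25.75 = 64.2700
P(W > t) = e^{−(μ−λ)t} = e^{−2.6286} = 0.072176

Final: 0.072176


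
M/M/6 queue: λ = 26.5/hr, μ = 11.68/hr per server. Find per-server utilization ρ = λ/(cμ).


ρ = λ/(cμ) = 26.5/(6·11.68) = 26.5/70.08 = 0.3781

Final: 0.3781


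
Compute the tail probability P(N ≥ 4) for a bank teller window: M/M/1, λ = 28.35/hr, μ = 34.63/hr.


ρ = 28.35/34.63 = 0.8187
P(N ≥ n) = ρ^n = 0.8187^4 = 0.449161

Final: 0.449161


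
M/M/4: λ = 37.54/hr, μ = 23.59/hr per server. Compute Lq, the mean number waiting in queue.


a = λ/μ = 1.5914; ρ = a/4 = 0.3978
P₀ = 0.201087
Lq = P₀·a^c·ρ / (c!·(1−ρ)²) = 0.201087·6.41306·0.3978/(24·0.36260)
= 0.05895

Final: 0.05895


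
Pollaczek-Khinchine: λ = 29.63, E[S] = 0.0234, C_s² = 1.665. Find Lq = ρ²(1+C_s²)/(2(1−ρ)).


ρ = λ·E[S] = 29.63·0.0234 = 0.6933
Lq = ρ²(1+C_s²)/(2(1−ρ)) = 0.4807·(1+1.665)/(2·0.3067)
= 0.4807·2.6650/0.6133 = 2.08885

Final: 2.08885


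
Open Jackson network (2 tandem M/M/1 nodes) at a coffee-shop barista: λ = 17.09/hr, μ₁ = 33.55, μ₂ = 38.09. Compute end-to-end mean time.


Each node sees arrival rate λ = 17.09/hr (tandem ⇒ throughput preserved).
W₁ = 1/(μ₁−λ) = 1/(33.55−17.09) = 0.06075 hr
W₂ = 1/(μ₂−λ) = 1/(38.09−17.09) = 0.04762 hr
W_total = W₁ + W₂ = 0.06075 + 0.04762 = 0.10837 hr

Final: 0.10837 hr


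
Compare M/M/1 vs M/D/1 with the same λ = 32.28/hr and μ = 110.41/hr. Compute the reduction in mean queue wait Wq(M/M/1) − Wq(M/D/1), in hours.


ρ = 32.28/110.41 = 0.2924
Wq(M/M/1) = ρ/(μ−λ) = 0.2924/78.13 = 0.003742 hr
Wq(M/D/1) = ρ/(2(μ−λ)) = 0.001871 hr
Savings = 0.003742 − 0.001871 = 0.001871 hr

Final: 0.001871 hr


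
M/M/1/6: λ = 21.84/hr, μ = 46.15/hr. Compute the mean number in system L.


ρ = 21.84/46.15 = 0.4732
L = ρ[1 − (K+1)ρ^K + Kρ^(K+1)] / [(1−ρ)(1−ρ^(K+1))]
Numerator: 0.4732·(1 − 7·0.011233 + 6·0.005316) = 0.451123
Denominator: (0.5268)·(0.994684) = 0.523960
L = 0.451123/0.523960 = 0.8610

Final: 0.8610


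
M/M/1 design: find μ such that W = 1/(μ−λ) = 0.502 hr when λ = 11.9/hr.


W = 1/(μ−λ) ⇒ μ − λ = 1/W = 1/0.502 = 1.9920
μ = λ + 1/W = 11.9 + 1.9920 = 13.8920 per hr

Final: 13.8920 /hr


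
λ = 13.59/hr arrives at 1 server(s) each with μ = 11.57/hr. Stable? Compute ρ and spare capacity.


Total capacity cμ = 1·11.57 = 11.57/hr
ρ = λ/(cμ) = 13.59/11.57 = 1.1746
Stable ⇔ ρ < 1: NO
Spare capacity = cμ − λ = 11.57 − 13.59 = -2.02/hr

Final: ρ = 1.1746; unstable; margin = -2.02/hr


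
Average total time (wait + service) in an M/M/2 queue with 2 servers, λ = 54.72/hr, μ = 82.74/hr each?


a = 0.6613; ρ = 0.3307; P₀ = 0.502997
Lq = P₀·a^c·ρ/(c!(1−ρ)²) = 0.08119
Wq = Lq/λ = 0.08119/54.72 = 0.001484 hr
W = Wq + 1/μ = 0.001484 + 0.01209 = 0.01357 hr

Final: 0.01357 hr


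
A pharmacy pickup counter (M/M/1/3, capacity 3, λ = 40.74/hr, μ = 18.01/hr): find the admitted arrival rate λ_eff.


ρ = 2.2621; P_K = (1−ρ)ρ^3/(1−ρ^4) = 0.580083
λ_eff = λ(1 − P_K) = 40.74·(1 − 0.580083) = 40.74·0.419917 = 17.1074 /hr

Final: 17.1074 /hr


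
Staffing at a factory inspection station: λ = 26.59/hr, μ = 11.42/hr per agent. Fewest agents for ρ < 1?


Stability requires cμ > λ ⇔ c > λ/μ.
λ/μ = 26.59/11.42 = 2.3284
Minimum integer c = ⌊2.3284⌋ + 1 = 3
Check: 3·11.42 = 34.26 > 26.59, while 2·11.42 = 22.84 ≤ 26.59

Final: 3 servers


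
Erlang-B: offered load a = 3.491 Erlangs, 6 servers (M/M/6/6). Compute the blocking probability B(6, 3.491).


B(c,a) = (a^c/c!) / Σ_{k=0}^{c} a^k/k!
a^6/6! = 2.514008
Σ terms (k=0..6): 1.00000 + 3.49100 + 6.09354 + 7.09085 + 6.18854 + 4.32084 + 2.51401 = 30.698776
B = 2.514008/30.698776 = 0.081893

Final: 0.081893


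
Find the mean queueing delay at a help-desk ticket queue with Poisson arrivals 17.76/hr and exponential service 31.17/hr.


ρ = 17.76/31.17 = 0.5698
Wq = ρ/(μ−λ) = 0.5698/(31.17 − 17.76) = 0.5698/13.41 = 0.04249 hr

Final: 0.04249 hr


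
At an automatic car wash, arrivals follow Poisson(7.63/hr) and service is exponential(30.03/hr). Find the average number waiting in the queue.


ρ = 7.63/30.03 = 0.2541
Lq = ρ²/(1−ρ) = 0.06456/0.7459 = 0.08655

Final: 0.08655


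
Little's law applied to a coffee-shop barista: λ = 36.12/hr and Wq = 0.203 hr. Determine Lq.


Lq = λWq = 36.12·0.203 = 7.3324

Final: 7.3324


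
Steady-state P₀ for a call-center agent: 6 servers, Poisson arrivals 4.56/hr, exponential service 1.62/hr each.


a = λ/μ = 4.56/1.62 = 2.8148; ρ = a/c = 0.4691
Σ_{k=0}^{5} a^k/k! (terms k=0..5) = 1.00000 + 2.81481 + 3.96159 + 3.71705 + 2.61570 + 1.47254 = 15.58170
Tail: a^6/(6!(1−ρ)) = 497.39220/(720·0.5309) = 1.30132
P₀ = 1/(15.58170 + 1.30132) = 1/16.88301 = 0.059231

Final: 0.059231


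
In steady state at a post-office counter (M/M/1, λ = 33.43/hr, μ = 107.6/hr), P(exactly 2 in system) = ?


ρ = 33.43/107.6 = 0.3107
P_n = (1−ρ)·ρ^n = (1 − 0.3107)·0.3107^2 = 0.6893·0.096527 = 0.066537

Final: 0.066537


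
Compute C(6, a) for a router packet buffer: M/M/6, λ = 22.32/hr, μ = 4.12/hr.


a = λ/μ = 5.4175; ρ = a/6 = 0.9029
P₀ = 0.002066 (from M/M/c formula)
C(c,a) = [a^c/(c!(1−ρ))]·P₀ = [25280.27800/(720·0.09709)]·0.002066
= 361.64842·0.002066 = 0.747181

Final: 0.747181


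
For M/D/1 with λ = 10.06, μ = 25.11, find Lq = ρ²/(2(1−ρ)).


ρ = 10.06/25.11 = 0.4006
M/D/1: Lq = ρ²/(2(1−ρ)) = 0.1605/(2·0.5994) = 0.13390

Final: 0.13390


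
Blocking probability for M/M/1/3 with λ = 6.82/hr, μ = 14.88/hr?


ρ = λ/μ = 6.82/14.88 = 0.4583
P_K = (1−ρ)ρ^K/(1−ρ^(K+1)) = (0.5417·0.096282)/(1 − 0.044129)
= 0.052153/0.955871 = 0.054560

Final: 0.054560


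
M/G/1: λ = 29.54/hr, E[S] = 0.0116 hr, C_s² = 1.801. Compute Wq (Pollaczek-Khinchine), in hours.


ρ = λ·E[S] = 29.54·0.0116 = 0.3427
E[S²] = E[S]²(1+C_s²) = 0.0116²·(1+1.801) = 0.0003769
Wq = λ·E[S²]/(2(1−ρ)) = 29.54·0.0003769/(2·0.6573) = 0.008469 hr

Final: 0.008469 hr


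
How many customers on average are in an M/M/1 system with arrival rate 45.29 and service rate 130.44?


ρ = λ/μ = 45.29/130.44 = 0.3472
L = ρ/(1−ρ) = 0.3472/(1 − 0.3472) = 0.3472/0.6528 = 0.5319

Final: 0.5319


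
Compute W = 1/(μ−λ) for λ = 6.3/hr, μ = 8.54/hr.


W = 1/(μ−λ) = 1/(8.54 − 6.3) = 1/2.24 = 0.4464 hr

Final: 0.4464 hr


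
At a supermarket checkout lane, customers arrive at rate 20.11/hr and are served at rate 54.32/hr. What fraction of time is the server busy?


ρ = λ/μ = 20.11/54.32 = 0.3702

Final: 0.3702


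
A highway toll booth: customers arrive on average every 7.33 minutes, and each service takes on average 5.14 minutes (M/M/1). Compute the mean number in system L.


λ = 60/7.33 = 8.1855 /hr
μ = 60/5.14 = 11.6732 /hr
ρ = λ/μ = 8.1855/11.6732 = 0.7012
L = ρ/(1−ρ) = 0.7012/0.2988 = 2.3470

Final: 2.3470


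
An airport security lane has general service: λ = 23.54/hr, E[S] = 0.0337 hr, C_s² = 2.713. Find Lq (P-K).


ρ = λ·E[S] = 23.54·0.0337 = 0.7933
Lq = ρ²(1+C_s²)/(2(1−ρ)) = 0.6293·(1+2.713)/(2·0.2067)
= 0.6293·3.7130/0.4134 = 5.65227

Final: 5.65227


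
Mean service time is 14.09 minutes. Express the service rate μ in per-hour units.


μ = 1/(service time) in consistent units.
1 hour = 60 min, so μ = 60/14.09 = 4.2583 per hour

Final: 4.2583 /hr


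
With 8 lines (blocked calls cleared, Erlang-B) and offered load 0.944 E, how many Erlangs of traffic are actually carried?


B(8,0.944) = 0.000006085 (Erlang-B)
Carried load = a(1 − B) = 0.944·(1 − 0.000006085) = 0.944·0.999994 = 0.9440 E

Final: 0.9440 Erlangs


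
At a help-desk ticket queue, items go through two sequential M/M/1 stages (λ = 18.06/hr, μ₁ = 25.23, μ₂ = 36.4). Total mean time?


Each node sees arrival rate λ = 18.06/hr (tandem ⇒ throughput preserved).
W₁ = 1/(μ₁−λ) = 1/(25.23−18.06) = 0.13947 hr
W₂ = 1/(μ₂−λ) = 1/(36.4−18.06) = 0.05453 hr
W_total = W₁ + W₂ = 0.13947 + 0.05453 = 0.19400 hr

Final: 0.19400 hr


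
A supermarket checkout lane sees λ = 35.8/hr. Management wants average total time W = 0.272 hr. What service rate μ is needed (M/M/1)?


W = 1/(μ−λ) ⇒ μ − λ = 1/W = 1/0.272 = 3.6765
μ = λ + 1/W = 35.8 + 3.6765 = 39.4765 per hr

Final: 39.4765 /hr


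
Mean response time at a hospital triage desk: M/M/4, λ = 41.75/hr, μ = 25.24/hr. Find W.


a = 1.6541; ρ = 0.4135; P₀ = 0.188382
Lq = P₀·a^c·ρ/(c!(1−ρ)²) = 0.07065
Wq = Lq/λ = 0.07065/41.75 = 0.001692 hr
W = Wq + 1/μ = 0.001692 + 0.03962 = 0.04131 hr

Final: 0.04131 hr


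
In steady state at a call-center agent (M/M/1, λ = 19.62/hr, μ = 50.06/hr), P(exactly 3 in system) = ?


ρ = 19.62/50.06 = 0.3919
P_n = (1−ρ)·ρ^n = (1 − 0.3919)·0.3919^3 = 0.6081·0.060204 = 0.036608

Final: 0.036608


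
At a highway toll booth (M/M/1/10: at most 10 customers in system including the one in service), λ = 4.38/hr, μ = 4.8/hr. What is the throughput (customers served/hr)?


ρ = 0.9125; P_K = (1−ρ)ρ^10/(1−ρ^11) = 0.055172
λ_eff = λ(1 − P_K) = 4.38·(1 − 0.055172) = 4.38·0.944828 = 4.1383 /hr

Final: 4.1383 /hr


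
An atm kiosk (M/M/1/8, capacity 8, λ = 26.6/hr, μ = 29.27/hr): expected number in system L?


ρ = 26.6/29.27 = 0.9088
L = ρ[1 − (K+1)ρ^K + Kρ^(K+1)] / [(1−ρ)(1−ρ^(K+1))]
Numerator: 0.9088·(1 − 9·0.465234 + 8·0.422795) = 0.177447
Denominator: (0.09122)·(0.577205) = 0.052652
L = 0.177447/0.052652 = 3.3702

Final: 3.3702


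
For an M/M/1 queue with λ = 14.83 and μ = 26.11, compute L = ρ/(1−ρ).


ρ = λ/μ = 14.83/26.11 = 0.5680
L = ρ/(1−ρ) = 0.5680/(1 − 0.5680) = 0.5680/0.4320 = 1.3147

Final: 1.3147


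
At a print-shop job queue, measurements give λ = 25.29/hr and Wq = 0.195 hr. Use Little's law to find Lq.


Lq = λWq = 25.29·0.195 = 4.9315

Final: 4.9315


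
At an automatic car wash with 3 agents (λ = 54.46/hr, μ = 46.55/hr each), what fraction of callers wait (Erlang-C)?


a = λ/μ = 1.1699; ρ = a/3 = 0.3900
P₀ = 0.303787 (from M/M/c formula)
C(c,a) = [a^c/(c!(1−ρ))]·P₀ = [1.60130/(6·0.6100)]·0.303787
= 0.43750·0.303787 = 0.132906

Final: 0.132906


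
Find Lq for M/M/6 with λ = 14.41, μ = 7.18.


a = λ/μ = 2.0070; ρ = a/6 = 0.3345
P₀ = 0.134193
Lq = P₀·a^c·ρ / (c!·(1−ρ)²) = 0.134193·65.34874·0.3345/(720·0.44290)
= 0.009199

Final: 0.009199


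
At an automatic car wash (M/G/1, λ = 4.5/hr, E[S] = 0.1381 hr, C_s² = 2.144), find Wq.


ρ = λ·E[S] = 4.5·0.1381 = 0.6215
E[S²] = E[S]²(1+C_s²) = 0.1381²·(1+2.144) = 0.059961
Wq = λ·E[S²]/(2(1−ρ)) = 4.5·0.059961/(2·0.3785) = 0.35639 hr

Final: 0.35639 hr


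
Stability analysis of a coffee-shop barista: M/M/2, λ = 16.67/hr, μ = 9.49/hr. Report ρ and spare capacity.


Total capacity cμ = 2·9.49 = 18.98/hr
ρ = λ/(cμ) = 16.67/18.98 = 0.8783
Stable ⇔ ρ < 1: YES
Spare capacity = cμ − λ = 18.98 − 16.67 = 2.31/hr

Final: ρ = 0.8783; stable; margin = 2.31/hr


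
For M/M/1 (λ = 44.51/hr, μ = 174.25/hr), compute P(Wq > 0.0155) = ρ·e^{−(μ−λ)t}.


ρ = 44.51/174.25 = 0.2554
P(Wq > t) = ρ·e^{−(μ−λ)t} = 0.2554·e^{−2.0110}
= 0.2554·0.133859 = 0.034193

Final: 0.034193


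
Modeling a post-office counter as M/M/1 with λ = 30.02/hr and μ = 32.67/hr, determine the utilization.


ρ = λ/μ = 30.02/32.67 = 0.9189

Final: 0.9189


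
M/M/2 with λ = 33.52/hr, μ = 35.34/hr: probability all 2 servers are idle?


a = λ/μ = 33.52/35.34 = 0.9485; ρ = a/c = 0.4743
Σ_{k=0}^{1} a^k/k! (terms k=0..1) = 1.00000 + 0.94850 = 1.94850
Tail: a^2/(2!(1−ρ)) = 0.89965/(2·0.5257) = 0.85559
P₀ = 1/(1.94850 + 0.85559) = 1/2.80409 = 0.356622

Final: 0.356622


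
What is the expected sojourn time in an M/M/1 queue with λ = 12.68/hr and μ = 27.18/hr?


W = 1/(μ−λ) = 1/(27.18 − 12.68) = 1/14.50 = 0.06897 hr

Final: 0.06897 hr


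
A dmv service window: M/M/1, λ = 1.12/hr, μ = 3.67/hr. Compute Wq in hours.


ρ = 1.12/3.67 = 0.3052
Wq = ρ/(μ−λ) = 0.3052/(3.67 − 1.12) = 0.3052/2.55 = 0.1197 hr

Final: 0.1197 hr


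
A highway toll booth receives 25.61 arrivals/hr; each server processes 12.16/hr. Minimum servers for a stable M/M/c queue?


Stability requires cμ > λ ⇔ c > λ/μ.
λ/μ = 25.61/12.16 = 2.1061
Minimum integer c = ⌊2.1061⌋ + 1 = 3
Check: 3·12.16 = 36.48 > 25.61, while 2·12.16 = 24.32 ≤ 25.61

Final: 3 servers


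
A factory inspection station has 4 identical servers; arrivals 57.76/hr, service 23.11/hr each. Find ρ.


ρ = λ/(cμ) = 57.76/(4·23.11) = 57.76/92.44 = 0.6248

Final: 0.6248


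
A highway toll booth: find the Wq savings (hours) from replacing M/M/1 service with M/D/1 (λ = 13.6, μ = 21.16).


ρ = 13.6/21.16 = 0.6427
Wq(M/M/1) = ρ/(μ−λ) = 0.6427/7.56 = 0.08502 hr
Wq(M/D/1) = ρ/(2(μ−λ)) = 0.04251 hr
Savings = 0.08502 − 0.04251 = 0.04251 hr

Final: 0.04251 hr


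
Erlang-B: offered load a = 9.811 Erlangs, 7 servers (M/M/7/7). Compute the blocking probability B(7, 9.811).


B(c,a) = (a^c/c!) / Σ_{k=0}^{c} a^k/k!
a^7/7! = 1736.050657
Σ terms (k=0..7): 1.00000 + 9.81100 + 48.12786 + 157.39415 + 386.04849 + 757.50435 + 1238.64587 + 1736.05066 = 4334.582376
B = 1736.050657/4334.582376 = 0.400512

Final: 0.400512


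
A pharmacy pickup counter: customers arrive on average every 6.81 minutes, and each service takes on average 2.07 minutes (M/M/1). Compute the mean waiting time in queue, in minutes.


λ = 60/6.81 = 8.8106 /hr
μ = 60/2.07 = 28.9855 /hr
ρ = λ/μ = 8.8106/28.9855 = 0.3040
Wq = ρ/(μ−λ) = 0.3040/(28.9855−8.8106) = 0.01507 hr
In minutes: 0.01507·60 = 0.9040 min

Final: 0.9040 min


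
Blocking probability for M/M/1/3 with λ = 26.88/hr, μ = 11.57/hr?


ρ = λ/μ = 26.88/11.57 = 2.3232
P_K = (1−ρ)ρ^K/(1−ρ^(K+1)) = (-1.3232·12.539716)/(1 − 29.132894)
= -16.593177/-28.132894 = 0.589814

Final: 0.589814


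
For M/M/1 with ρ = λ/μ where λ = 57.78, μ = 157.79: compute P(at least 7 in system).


ρ = 57.78/157.79 = 0.3662
P(N ≥ n) = ρ^n = 0.3662^7 = 0.0008828

Final: 0.0008828


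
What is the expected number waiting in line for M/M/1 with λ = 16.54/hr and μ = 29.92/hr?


ρ = 16.54/29.92 = 0.5528
Lq = ρ²/(1−ρ) = 0.3056/0.4472 = 0.6834

Final: 0.6834


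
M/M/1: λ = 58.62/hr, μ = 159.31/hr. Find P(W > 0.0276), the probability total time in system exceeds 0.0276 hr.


W ~ Exponential(μ−λ) for M/M/1.
μ − λ = 159.31 − 58.62 = 100.6900
P(W > t) = e^{−(μ−λ)t} = e^{−2.7790} = 0.062098

Final: 0.062098


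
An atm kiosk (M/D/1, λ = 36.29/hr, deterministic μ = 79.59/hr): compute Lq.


ρ = 36.29/79.59 = 0.4560
M/D/1: Lq = ρ²/(2(1−ρ)) = 0.2079/(2·0.5440) = 0.19107

Final: 0.19107


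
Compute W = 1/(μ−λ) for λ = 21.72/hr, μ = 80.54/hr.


W = 1/(μ−λ) = 1/(80.54 − 21.72) = 1/58.82 = 0.01700 hr

Final: 0.01700 hr


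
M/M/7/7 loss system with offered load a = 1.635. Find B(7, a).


B(c,a) = (a^c/c!) / Σ_{k=0}^{c} a^k/k!
a^7/7! = 0.006197
Σ terms (k=0..7): 1.00000 + 1.63500 + 1.33661 + 0.72845 + 0.29776 + 0.09737 + 0.02653 + 0.006197 = 5.127917
B = 0.006197/5.127917 = 0.001209

Final: 0.001209


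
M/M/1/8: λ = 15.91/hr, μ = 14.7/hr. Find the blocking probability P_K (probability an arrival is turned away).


ρ = λ/μ = 15.91/14.7 = 1.0823
P_K = (1−ρ)ρ^K/(1−ρ^(K+1)) = (-0.08231·1.882881)/(1 − 2.037866)
= -0.154985/-1.037866 = 0.149331

Final: 0.149331


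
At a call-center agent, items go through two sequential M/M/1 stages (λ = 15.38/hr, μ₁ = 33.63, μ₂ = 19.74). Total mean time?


Each node sees arrival rate λ = 15.38/hr (tandem ⇒ throughput preserved).
W₁ = 1/(μ₁−λ) = 1/(33.63−15.38) = 0.05479 hr
W₂ = 1/(μ₂−λ) = 1/(19.74−15.38) = 0.22936 hr
W_total = W₁ + W₂ = 0.05479 + 0.22936 = 0.28415 hr

Final: 0.28415 hr


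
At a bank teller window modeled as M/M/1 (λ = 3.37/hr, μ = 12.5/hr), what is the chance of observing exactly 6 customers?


ρ = 3.37/12.5 = 0.2696
P_n = (1−ρ)·ρ^n = (1 − 0.2696)·0.2696^6 = 0.7304·0.0003840 = 0.0002805

Final: 0.0002805


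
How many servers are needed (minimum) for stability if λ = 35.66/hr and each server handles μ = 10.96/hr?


Stability requires cμ > λ ⇔ c > λ/μ.
λ/μ = 35.66/10.96 = 3.2536
Minimum integer c = ⌊3.2536⌋ + 1 = 4
Check: 4·10.96 = 43.84 > 35.66, while 3·10.96 = 32.88 ≤ 35.66

Final: 4 servers


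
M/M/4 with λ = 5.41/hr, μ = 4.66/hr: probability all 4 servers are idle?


a = λ/μ = 5.41/4.66 = 1.1609; ρ = a/c = 0.2902
Σ_{k=0}^{3} a^k/k! (terms k=0..3) = 1.00000 + 1.16094 + 0.67390 + 0.26079 = 3.09563
Tail: a^4/(4!(1−ρ)) = 1.81654/(24·0.7098) = 0.10664
P₀ = 1/(3.09563 + 0.10664) = 1/3.20227 = 0.312279

Final: 0.312279


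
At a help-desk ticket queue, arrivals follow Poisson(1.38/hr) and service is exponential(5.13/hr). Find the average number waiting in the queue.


ρ = 1.38/5.13 = 0.2690
Lq = ρ²/(1−ρ) = 0.07236/0.7310 = 0.09899

Final: 0.09899


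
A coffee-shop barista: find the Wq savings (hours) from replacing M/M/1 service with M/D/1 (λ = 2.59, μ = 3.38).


ρ = 2.59/3.38 = 0.7663
Wq(M/M/1) = ρ/(μ−λ) = 0.7663/0.7900 = 0.96996 hr
Wq(M/D/1) = ρ/(2(μ−λ)) = 0.48498 hr
Savings = 0.96996 − 0.48498 = 0.48498 hr

Final: 0.48498 hr


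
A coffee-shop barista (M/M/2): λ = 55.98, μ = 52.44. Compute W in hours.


a = 1.0675; ρ = 0.5338; P₀ = 0.303991
Lq = P₀·a^c·ρ/(c!(1−ρ)²) = 0.42528
Wq = Lq/λ = 0.42528/55.98 = 0.007597 hr
W = Wq + 1/μ = 0.007597 + 0.01907 = 0.02667 hr

Final: 0.02667 hr


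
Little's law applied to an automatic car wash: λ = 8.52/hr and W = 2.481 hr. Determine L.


L = λW = 8.52·2.481 = 21.1381

Final: 21.1381


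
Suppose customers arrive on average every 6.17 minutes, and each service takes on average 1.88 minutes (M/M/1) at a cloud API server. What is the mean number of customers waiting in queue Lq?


λ = 60/6.17 = 9.7245 /hr
μ = 60/1.88 = 31.9149 /hr
ρ = λ/μ = 9.7245/31.9149 = 0.3047
Lq = ρ²/(1−ρ) = 0.09284/0.6953 = 0.1335

Final: 0.1335


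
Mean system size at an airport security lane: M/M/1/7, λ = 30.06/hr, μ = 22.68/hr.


ρ = 30.06/22.68 = 1.3254
L = ρ[1 − (K+1)ρ^K + Kρ^(K+1)] / [(1−ρ)(1−ρ^(K+1))]
Numerator: 1.3254·(1 − 8·7.184912 + 7·9.522860) = 13.493496
Denominator: (-0.3254)·(-8.522860) = 2.773312
L = 13.493496/2.773312 = 4.8655

Final: 4.8655


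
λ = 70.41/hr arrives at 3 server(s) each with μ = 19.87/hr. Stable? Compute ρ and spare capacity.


Total capacity cμ = 3·19.87 = 59.61/hr
ρ = λ/(cμ) = 70.41/59.61 = 1.1812
Stable ⇔ ρ < 1: NO
Spare capacity = cμ − λ = 59.61 − 70.41 = -10.80/hr

Final: ρ = 1.1812; unstable; margin = -10.80/hr


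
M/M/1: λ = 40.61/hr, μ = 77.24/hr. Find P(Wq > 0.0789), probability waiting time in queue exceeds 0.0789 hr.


ρ = 40.61/77.24 = 0.5258
P(Wq > t) = ρ·e^{−(μ−λ)t} = 0.5258·e^{−2.8901}
= 0.5258·0.055570 = 0.029217

Final: 0.029217


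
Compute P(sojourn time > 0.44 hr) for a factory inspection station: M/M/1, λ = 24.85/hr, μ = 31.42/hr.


W ~ Exponential(μ−λ) for M/M/1.
μ − λ = 31.42 − 24.85 = 6.5700
P(W > t) = e^{−(μ−λ)t} = e^{−2.8908} = 0.055532

Final: 0.055532


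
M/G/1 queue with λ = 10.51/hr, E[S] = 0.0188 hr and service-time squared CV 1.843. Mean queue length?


ρ = λ·E[S] = 10.51·0.0188 = 0.1976
Lq = ρ²(1+C_s²)/(2(1−ρ)) = 0.03904·(1+1.843)/(2·0.8024)
= 0.03904·2.8430/1.6048 = 0.06916

Final: 0.06916


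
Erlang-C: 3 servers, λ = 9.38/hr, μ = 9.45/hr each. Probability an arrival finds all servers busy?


a = λ/μ = 0.9926; ρ = a/3 = 0.3309
P₀ = 0.366462 (from M/M/c formula)
C(c,a) = [a^c/(c!(1−ρ))]·P₀ = [0.97794/(6·0.6691)]·0.366462
= 0.24358·0.366462 = 0.089264

Final: 0.089264


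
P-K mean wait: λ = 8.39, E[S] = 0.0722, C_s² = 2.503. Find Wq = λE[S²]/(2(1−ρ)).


ρ = λ·E[S] = 8.39·0.0722 = 0.6058
E[S²] = E[S]²(1+C_s²) = 0.0722²·(1+2.503) = 0.018261
Wq = λ·E[S²]/(2(1−ρ)) = 8.39·0.018261/(2·0.3942) = 0.19430 hr

Final: 0.19430 hr


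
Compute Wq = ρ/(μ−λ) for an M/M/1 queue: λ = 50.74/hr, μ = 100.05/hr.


ρ = 50.74/100.05 = 0.5071
Wq = ρ/(μ−λ) = 0.5071/(100.05 − 50.74) = 0.5071/49.31 = 0.01028 hr

Final: 0.01028 hr


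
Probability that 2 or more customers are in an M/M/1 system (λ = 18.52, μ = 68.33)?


ρ = 18.52/68.33 = 0.2710
P(N ≥ n) = ρ^n = 0.2710^2 = 0.073461

Final: 0.073461


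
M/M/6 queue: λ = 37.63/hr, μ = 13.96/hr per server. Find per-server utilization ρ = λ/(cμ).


ρ = λ/(cμ) = 37.63/(6·13.96) = 37.63/83.76 = 0.4493

Final: 0.4493


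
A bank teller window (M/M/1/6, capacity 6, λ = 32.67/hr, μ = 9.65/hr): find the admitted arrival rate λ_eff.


ρ = 3.3855; P_K = (1−ρ)ρ^6/(1−ρ^7) = 0.704760
λ_eff = λ(1 − P_K) = 32.67·(1 − 0.704760) = 32.67·0.295240 = 9.6455 /hr

Final: 9.6455 /hr


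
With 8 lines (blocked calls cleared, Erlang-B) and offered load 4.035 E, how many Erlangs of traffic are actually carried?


B(8,4.035) = 0.031528 (Erlang-B)
Carried load = a(1 − B) = 4.035·(1 − 0.031528) = 4.035·0.968472 = 3.9078 E

Final: 3.9078 Erlangs


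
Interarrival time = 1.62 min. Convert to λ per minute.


λ = 1/(interarrival time) in consistent units.
1 minute = 1 min, so λ = 1/1.62 = 0.6173 per minute

Final: 0.6173 /min


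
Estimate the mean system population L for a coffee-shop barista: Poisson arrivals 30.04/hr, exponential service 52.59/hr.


ρ = λ/μ = 30.04/52.59 = 0.5712
L = ρ/(1−ρ) = 0.5712/(1 − 0.5712) = 0.5712/0.4288 = 1.3322

Final: 1.3322


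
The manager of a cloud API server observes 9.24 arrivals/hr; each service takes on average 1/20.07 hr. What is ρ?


ρ = λ/μ = 9.24/20.07 = 0.4604

Final: 0.4604


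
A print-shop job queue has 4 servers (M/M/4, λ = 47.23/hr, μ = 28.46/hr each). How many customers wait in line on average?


a = λ/μ = 1.6595; ρ = a/4 = 0.4149
P₀ = 0.187324
Lq = P₀·a^c·ρ / (c!·(1−ρ)²) = 0.187324·7.58459·0.4149/(24·0.34236)
= 0.07174

Final: 0.07174


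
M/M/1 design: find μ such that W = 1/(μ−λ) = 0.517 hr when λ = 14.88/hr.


W = 1/(μ−λ) ⇒ μ − λ = 1/W = 1/0.517 = 1.9342
μ = λ + 1/W = 14.88 + 1.9342 = 16.8142 per hr

Final: 16.8142 /hr


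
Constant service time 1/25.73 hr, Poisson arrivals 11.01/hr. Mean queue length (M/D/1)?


ρ = 11.01/25.73 = 0.4279
M/D/1: Lq = ρ²/(2(1−ρ)) = 0.1831/(2·0.5721) = 0.16003

Final: 0.16003
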